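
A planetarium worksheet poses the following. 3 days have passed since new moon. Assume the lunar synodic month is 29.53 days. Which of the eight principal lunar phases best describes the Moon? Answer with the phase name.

θ ≈ 360° × 3/29.53 = 37°, which falls in the waxing crescent sector.

waxing crescent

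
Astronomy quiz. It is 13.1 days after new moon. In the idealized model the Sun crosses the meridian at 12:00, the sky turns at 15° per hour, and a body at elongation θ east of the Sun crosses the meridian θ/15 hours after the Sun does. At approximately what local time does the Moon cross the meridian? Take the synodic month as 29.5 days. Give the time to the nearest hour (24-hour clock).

23:00

The Moon has covered 13.1/29.5 of its cycle, so θ ≈ 360° × 13.1/29.5 = 159.9°.
Delay after the Sun = 159.9° / (15°/h) ≈ 10.66 h.
12:00 + 10.66 h ≈ 22:39 → 23:00 to the nearest hour.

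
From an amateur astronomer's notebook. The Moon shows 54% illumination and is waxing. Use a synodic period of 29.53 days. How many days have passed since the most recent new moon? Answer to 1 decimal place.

7.8 days

From f = (1 − cos θ)/2: cos θ = 1 − 2×0.54 = -0.080; arccos → 94.6°.
Before full moon the principal value applies: θ = 94.6°.
Age = 29.53 × 94.6°/360° ≈ 7.76 days.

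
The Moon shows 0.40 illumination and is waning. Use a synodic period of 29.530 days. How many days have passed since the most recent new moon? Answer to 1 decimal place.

23.1 days

cos θ = 1 − 2f = 0.200, giving a principal value of 78.5°.
A waning Moon lies in 180°–360°, so θ = 360° − 78.5° = 281.5°.
That fraction of the synodic month is 281.5/360 × 29.530 d ≈ 23.09 d.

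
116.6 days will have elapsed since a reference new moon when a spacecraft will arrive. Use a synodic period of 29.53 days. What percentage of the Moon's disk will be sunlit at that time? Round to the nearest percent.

116.6/29.53 = 3.949 lunations, so 3 complete cycles and 28.01 d into the next.
Phase angle: θ = 360°·(28.01 d)/(29.53 d) = 341.5°.
Illuminated fraction = (1 − cos 341.5°)/2 = (1 − 0.948)/2 ≈ 0.026, so 3%.

3%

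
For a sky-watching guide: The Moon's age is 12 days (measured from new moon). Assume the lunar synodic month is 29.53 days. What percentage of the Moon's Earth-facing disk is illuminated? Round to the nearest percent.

Phase angle: θ = 360°·(12 d)/(29.53 d) = 146.3°.
Illuminated fraction = (1 − cos 146.3°)/2 = (1 − (-0.832))/2 ≈ 0.916, so 92%.

92%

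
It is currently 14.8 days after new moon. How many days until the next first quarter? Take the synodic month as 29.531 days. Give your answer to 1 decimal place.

22.1 days

First quarter occurs at elongation 90°, i.e. at age 29.531 × 90/360 = 7.383 d.
This lunation's first quarter (7.383 d) has passed, so add one period: 36.914 − 14.8 = 22.114 days.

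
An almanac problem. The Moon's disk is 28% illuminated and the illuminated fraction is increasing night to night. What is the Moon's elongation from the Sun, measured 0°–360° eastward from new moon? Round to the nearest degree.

64°

cos θ = 1 − 2f = 0.440, giving a principal value of 63.9°.
Before full moon the principal value applies: θ = 63.9°.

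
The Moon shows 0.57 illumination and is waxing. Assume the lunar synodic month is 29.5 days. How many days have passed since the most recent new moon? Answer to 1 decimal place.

Invert f = (1 − cos θ)/2 to get cos θ = 1 − 2(0.57) = -0.140, hence θ₀ = arccos -0.140 = 98.0°.
Before full moon the principal value applies: θ = 98.0°.
At 360°/29.5 d per day, 98.0° corresponds to 8.03 days.

8.0 days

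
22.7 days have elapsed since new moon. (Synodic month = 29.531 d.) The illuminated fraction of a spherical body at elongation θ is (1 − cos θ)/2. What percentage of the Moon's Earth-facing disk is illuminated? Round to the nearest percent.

44%

The Moon has covered 22.7/29.531 of its cycle, so θ ≈ 360° × 22.7/29.531 = 276.7°.
With cos θ = 0.117, the lit fraction is (1 − 0.117)/2 ≈ 0.441, so 44%.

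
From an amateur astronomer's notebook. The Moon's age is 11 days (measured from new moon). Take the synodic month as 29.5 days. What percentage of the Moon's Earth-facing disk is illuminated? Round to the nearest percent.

Phase angle: θ = 360°·(11 d)/(29.5 d) = 134.2°.
Illuminated fraction = (1 − cos 134.2°)/2 = (1 − (-0.698))/2 ≈ 0.849, so 85%.

85%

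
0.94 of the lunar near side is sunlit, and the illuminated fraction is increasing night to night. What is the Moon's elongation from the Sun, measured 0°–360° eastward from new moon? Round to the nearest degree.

Invert f = (1 − cos θ)/2 to get cos θ = 1 − 2(0.94) = -0.880, hence θ₀ = arccos -0.880 = 151.6°.
The Moon is waxing (0°–180°), so θ = 151.6° directly.

152°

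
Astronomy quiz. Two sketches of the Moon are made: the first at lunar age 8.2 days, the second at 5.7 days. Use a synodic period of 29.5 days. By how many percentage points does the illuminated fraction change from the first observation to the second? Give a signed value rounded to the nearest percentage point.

-26 percentage points

First observation: θ = 360°·8.2/29.5 = 100.1°, so f = 0.587.
Second observation: θ = 69.6°, f = 0.325.
Δf = 0.325 − 0.587 = -0.262, i.e. -26 pp.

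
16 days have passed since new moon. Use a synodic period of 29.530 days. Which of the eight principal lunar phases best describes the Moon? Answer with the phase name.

full moon

θ ≈ 360° × 16/29.530 = 195°, which falls in the full moon sector.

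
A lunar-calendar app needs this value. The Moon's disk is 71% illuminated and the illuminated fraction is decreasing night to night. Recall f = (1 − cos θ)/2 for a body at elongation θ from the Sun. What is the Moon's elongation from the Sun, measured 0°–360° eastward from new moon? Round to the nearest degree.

245°

cos θ = 1 − 2f = -0.420, giving a principal value of 114.8°.
Waning ⇒ past full, so θ = 360° − 114.8° = 245.2°.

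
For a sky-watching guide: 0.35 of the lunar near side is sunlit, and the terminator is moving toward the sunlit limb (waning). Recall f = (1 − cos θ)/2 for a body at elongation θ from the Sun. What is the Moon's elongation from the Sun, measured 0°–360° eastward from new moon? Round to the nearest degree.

cos θ = 1 − 2f = 0.300, giving a principal value of 72.5°.
A waning Moon lies in 180°–360°, so θ = 360° − 72.5° = 287.5°.

287°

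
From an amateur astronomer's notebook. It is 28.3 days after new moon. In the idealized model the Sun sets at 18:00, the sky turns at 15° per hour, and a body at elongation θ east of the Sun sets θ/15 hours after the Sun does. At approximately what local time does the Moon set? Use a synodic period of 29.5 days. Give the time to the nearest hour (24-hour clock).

The Moon has covered 28.3/29.5 of its cycle, so θ ≈ 360° × 28.3/29.5 = 345.4°.
The Moon trails the Sun by θ/15 = 345.4/15 ≈ 23.02 hours.
18:00 + 23.02 h ≈ 17:01 → 17:00 to the nearest hour.

17:00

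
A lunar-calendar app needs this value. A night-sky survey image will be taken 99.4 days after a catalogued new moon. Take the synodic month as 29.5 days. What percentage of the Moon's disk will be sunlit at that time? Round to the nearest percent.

Reduce mod P: 99.4 − 3×29.5 = 10.90 d into the current lunation.
The Moon has covered 10.90/29.5 of its cycle, so θ ≈ 360° × 10.90/29.5 = 133.0°.
Illuminated fraction = (1 − cos 133.0°)/2 = (1 − (-0.682))/2 ≈ 0.841, so 84%.

84%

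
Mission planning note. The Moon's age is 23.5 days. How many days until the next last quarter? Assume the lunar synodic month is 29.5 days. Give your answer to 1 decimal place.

28.1 days

Last quarter occurs at elongation 270°, i.e. at age 29.5 × 270/360 = 22.125 d.
Already past this cycle's last quarter; the next is at 22.125 + 29.5 = 51.625 d, so 51.625 − 23.5 = 28.125 days.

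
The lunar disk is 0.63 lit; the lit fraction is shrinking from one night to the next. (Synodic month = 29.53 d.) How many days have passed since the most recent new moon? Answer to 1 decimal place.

20.9 days

cos θ = 1 − 2f = -0.260, giving a principal value of 105.1°.
Since the Moon is past full (waning), take the reflex angle: θ = 360° − 105.1° = 254.9°.
At 360°/29.53 d per day, 254.9° corresponds to 20.91 days.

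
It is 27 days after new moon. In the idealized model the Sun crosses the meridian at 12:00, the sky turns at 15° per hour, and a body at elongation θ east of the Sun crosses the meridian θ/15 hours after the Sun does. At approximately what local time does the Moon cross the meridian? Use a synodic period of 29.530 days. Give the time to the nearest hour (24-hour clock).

Phase angle: θ = 360°·(27 d)/(29.530 d) = 329.2°.
The Moon trails the Sun by θ/15 = 329.2/15 ≈ 21.94 hours.
12:00 + 21.94 h ≈ 09:57 → 10:00 to the nearest hour.

10:00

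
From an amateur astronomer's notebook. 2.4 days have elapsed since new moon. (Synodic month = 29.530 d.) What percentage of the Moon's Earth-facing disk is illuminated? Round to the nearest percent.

6%

Elongation θ = 360° × 2.4/29.530 ≈ 29.3°.
cos 29.3° = 0.872, so f = (1 − 0.872)/2 = 0.064, so 6%.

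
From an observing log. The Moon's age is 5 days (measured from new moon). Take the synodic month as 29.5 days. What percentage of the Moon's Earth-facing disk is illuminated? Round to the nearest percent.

The Moon has covered 5/29.5 of its cycle, so θ ≈ 360° × 5/29.5 = 61.0°.
cos 61.0° = 0.485, so f = (1 − 0.485)/2 = 0.258, so 26%.

26%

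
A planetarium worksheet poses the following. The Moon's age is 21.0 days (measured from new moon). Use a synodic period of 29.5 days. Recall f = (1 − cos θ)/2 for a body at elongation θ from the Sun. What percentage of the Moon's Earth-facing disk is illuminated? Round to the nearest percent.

Elongation θ = 360° × 21.0/29.5 ≈ 256.3°.
With cos θ = (-0.237), the lit fraction is (1 − (-0.237))/2 ≈ 0.619, so 62%.

62%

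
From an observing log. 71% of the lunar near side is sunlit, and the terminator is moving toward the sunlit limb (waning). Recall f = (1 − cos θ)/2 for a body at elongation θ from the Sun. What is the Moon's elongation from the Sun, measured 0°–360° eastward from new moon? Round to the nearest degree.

From f = (1 − cos θ)/2: cos θ = 1 − 2×0.71 = -0.420; arccos → 114.8°.
Since the Moon is past full (waning), take the reflex angle: θ = 360° − 114.8° = 245.2°.

245°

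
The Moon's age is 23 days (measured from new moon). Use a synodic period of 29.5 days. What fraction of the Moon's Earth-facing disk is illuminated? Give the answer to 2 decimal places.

The Moon has covered 23/29.5 of its cycle, so θ ≈ 360° × 23/29.5 = 280.7°.
With cos θ = 0.185, the lit fraction is (1 − 0.185)/2 ≈ 0.407.

0.41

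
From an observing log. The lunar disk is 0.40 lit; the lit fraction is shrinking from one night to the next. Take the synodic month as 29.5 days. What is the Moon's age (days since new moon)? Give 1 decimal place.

cos θ = 1 − 2f = 0.200, giving a principal value of 78.5°.
Since the Moon is past full (waning), take the reflex angle: θ = 360° − 78.5° = 281.5°.
At 360°/29.5 d per day, 281.5° corresponds to 23.07 days.

23.1 days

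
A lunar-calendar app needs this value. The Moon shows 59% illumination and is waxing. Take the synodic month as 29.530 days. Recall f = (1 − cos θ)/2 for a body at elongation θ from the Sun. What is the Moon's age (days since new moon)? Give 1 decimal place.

8.2 days

From f = (1 − cos θ)/2: cos θ = 1 − 2×0.59 = -0.180; arccos → 100.4°.
The Moon is waxing (0°–180°), so θ = 100.4° directly.
At 360°/29.530 d per day, 100.4° corresponds to 8.23 days.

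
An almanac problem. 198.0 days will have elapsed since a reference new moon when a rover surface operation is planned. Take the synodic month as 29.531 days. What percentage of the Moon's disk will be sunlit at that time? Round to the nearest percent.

64%

198.0 d spans 6 complete synodic months (6 × 29.531 = 177.19 d) plus 20.81 d.
Phase angle: θ = 360°·(20.81 d)/(29.531 d) = 253.7°.
With cos θ = (-0.280), the lit fraction is (1 − (-0.280))/2 ≈ 0.640, so 64%.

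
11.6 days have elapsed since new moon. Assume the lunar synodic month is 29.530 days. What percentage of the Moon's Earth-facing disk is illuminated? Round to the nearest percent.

89%

The Moon has covered 11.6/29.530 of its cycle, so θ ≈ 360° × 11.6/29.530 = 141.4°.
Illuminated fraction = (1 − cos 141.4°)/2 = (1 − (-0.782))/2 ≈ 0.891, so 89%.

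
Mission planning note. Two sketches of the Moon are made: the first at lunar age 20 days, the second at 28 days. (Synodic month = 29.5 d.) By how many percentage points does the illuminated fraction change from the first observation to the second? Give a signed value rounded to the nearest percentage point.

-69 percentage points

First observation: θ = 360°·20/29.5 = 244.1°, so f = 0.719.
Second observation: θ = 341.7°, f = 0.025.
Δf = 0.025 − 0.719 = -0.693, i.e. -69 pp.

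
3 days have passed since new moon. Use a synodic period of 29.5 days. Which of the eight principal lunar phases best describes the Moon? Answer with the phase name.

θ ≈ 360° × 3/29.5 = 37°, which falls in the waxing crescent sector.

waxing crescent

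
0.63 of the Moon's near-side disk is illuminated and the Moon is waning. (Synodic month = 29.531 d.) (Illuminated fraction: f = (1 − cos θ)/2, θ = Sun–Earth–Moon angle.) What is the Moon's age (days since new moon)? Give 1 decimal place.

20.9 days

Invert f = (1 − cos θ)/2 to get cos θ = 1 − 2(0.63) = -0.260, hence θ₀ = arccos -0.260 = 105.1°.
Since the Moon is past full (waning), take the reflex angle: θ = 360° − 105.1° = 254.9°.
That fraction of the synodic month is 254.9/360 × 29.531 d ≈ 20.91 d.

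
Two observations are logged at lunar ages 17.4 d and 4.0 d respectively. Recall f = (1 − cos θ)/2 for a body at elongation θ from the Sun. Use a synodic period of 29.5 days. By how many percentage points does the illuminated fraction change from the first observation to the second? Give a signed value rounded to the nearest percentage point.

θ₁ = 360° × 17.4/29.5 = 212.3°, f₁ = (1 − cos θ₁)/2 = 0.922.
θ₂ = 360° × 4.0/29.5 = 48.8°, f₂ = (1 − cos θ₂)/2 = 0.171.
Change = f₂ − f₁ = -0.752 → -75 percentage points.

-75 pp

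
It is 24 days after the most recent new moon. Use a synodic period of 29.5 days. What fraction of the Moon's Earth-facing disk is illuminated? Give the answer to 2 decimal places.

The Moon has covered 24/29.5 of its cycle, so θ ≈ 360° × 24/29.5 = 292.9°.
With cos θ = 0.389, the lit fraction is (1 − 0.389)/2 ≈ 0.306.

0.31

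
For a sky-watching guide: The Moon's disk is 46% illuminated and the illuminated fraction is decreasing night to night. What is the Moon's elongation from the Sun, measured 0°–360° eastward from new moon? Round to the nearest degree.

Invert f = (1 − cos θ)/2 to get cos θ = 1 − 2(0.46) = 0.080, hence θ₀ = arccos 0.080 = 85.4°.
Since the Moon is past full (waning), take the reflex angle: θ = 360° − 85.4° = 274.6°.

275°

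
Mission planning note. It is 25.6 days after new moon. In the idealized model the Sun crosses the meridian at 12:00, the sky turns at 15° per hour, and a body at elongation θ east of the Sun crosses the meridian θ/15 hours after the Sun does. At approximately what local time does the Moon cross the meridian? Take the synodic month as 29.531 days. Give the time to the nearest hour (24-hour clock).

The Moon has covered 25.6/29.531 of its cycle, so θ ≈ 360° × 25.6/29.531 = 312.1°.
The Moon trails the Sun by θ/15 = 312.1/15 ≈ 20.81 hours.
12:00 + 20.81 h ≈ 08:48 → 09:00 to the nearest hour.

09:00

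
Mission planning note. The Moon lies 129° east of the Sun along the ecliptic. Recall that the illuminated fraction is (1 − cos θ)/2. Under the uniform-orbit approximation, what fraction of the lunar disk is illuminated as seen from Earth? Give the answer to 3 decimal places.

0.815

cos 129° = (-0.629), so f = (1 − (-0.629))/2 = 0.815.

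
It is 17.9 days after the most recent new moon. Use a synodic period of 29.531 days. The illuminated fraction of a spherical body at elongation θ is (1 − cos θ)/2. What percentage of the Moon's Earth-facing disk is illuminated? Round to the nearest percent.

The Moon has covered 17.9/29.531 of its cycle, so θ ≈ 360° × 17.9/29.531 = 218.2°.
With cos θ = (-0.786), the lit fraction is (1 − (-0.786))/2 ≈ 0.893, so 89%.

89%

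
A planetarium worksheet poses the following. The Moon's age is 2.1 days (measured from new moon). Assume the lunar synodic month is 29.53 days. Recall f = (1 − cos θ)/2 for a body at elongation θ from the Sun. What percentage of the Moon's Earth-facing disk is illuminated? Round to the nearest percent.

Elongation θ = 360° × 2.1/29.53 ≈ 25.6°.
With cos θ = 0.902, the lit fraction is (1 − 0.902)/2 ≈ 0.049, so 5%.

5%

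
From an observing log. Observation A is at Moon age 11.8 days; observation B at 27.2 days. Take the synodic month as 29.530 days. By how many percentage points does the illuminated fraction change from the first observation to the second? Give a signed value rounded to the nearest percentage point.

First observation: θ = 360°·11.8/29.530 = 143.9°, so f = 0.904.
Second observation: θ = 331.6°, f = 0.060.
Δf = 0.060 − 0.904 = -0.844, i.e. -84 pp.

-84 pp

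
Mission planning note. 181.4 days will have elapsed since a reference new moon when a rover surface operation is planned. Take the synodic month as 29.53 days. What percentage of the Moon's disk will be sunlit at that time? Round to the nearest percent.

19%

181.4 d spans 6 complete synodic months (6 × 29.53 = 177.18 d) plus 4.22 d.
The Moon has covered 4.22/29.53 of its cycle, so θ ≈ 360° × 4.22/29.53 = 51.4°.
cos 51.4° = 0.623, so f = (1 − 0.623)/2 = 0.188, so 19%.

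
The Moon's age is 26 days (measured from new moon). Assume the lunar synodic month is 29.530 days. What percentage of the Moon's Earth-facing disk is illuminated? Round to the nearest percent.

13%

The Moon has covered 26/29.530 of its cycle, so θ ≈ 360° × 26/29.530 = 317.0°.
Illuminated fraction = (1 − cos 317.0°)/2 = (1 − 0.731)/2 ≈ 0.135, so 13%.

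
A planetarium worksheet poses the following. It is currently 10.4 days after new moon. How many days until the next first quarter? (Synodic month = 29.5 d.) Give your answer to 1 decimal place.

First quarter occurs at elongation 90°, i.e. at age 29.5 × 90/360 = 7.375 d.
Already past this cycle's first quarter; the next is at 7.375 + 29.5 = 36.875 d, so 36.875 − 10.4 = 26.475 days.

26.5 days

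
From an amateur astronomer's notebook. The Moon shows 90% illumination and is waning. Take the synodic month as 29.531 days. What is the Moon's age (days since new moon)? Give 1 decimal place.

17.8 days

Invert f = (1 − cos θ)/2 to get cos θ = 1 − 2(0.90) = -0.800, hence θ₀ = arccos -0.800 = 143.1°.
Since the Moon is past full (waning), take the reflex angle: θ = 360° − 143.1° = 216.9°.
At 360°/29.531 d per day, 216.9° corresponds to 17.79 days.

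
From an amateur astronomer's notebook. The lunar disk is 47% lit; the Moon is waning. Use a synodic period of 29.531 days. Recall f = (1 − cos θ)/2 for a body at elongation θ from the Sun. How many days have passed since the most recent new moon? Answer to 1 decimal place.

22.4 days

From f = (1 − cos θ)/2: cos θ = 1 − 2×0.47 = 0.060; arccos → 86.6°.
Since the Moon is past full (waning), take the reflex angle: θ = 360° − 86.6° = 273.4°.
Age = 29.531 × 273.4°/360° ≈ 22.43 days.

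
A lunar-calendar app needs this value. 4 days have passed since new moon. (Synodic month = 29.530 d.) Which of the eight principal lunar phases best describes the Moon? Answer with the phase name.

waxing crescent

θ ≈ 360° × 4/29.530 = 49°, which falls in the waxing crescent sector.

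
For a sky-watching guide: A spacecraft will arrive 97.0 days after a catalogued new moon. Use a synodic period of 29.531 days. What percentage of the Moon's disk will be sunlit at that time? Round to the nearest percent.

97.0/29.531 = 3.285 lunations, so 3 complete cycles and 8.41 d into the next.
Elongation θ = 360° × 8.41/29.531 ≈ 102.5°.
cos 102.5° = (-0.216), so f = (1 − (-0.216))/2 = 0.608, so 61%.

61%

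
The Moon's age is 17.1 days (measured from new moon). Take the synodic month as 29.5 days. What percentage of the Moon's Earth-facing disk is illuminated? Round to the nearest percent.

The Moon has covered 17.1/29.5 of its cycle, so θ ≈ 360° × 17.1/29.5 = 208.7°.
cos 208.7° = (-0.877), so f = (1 − (-0.877))/2 = 0.939, so 94%.

94%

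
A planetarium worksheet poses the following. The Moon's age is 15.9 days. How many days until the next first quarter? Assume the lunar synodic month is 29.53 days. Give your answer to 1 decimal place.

First quarter is 0.25 of the way through the cycle: age 0.25 × 29.53 = 7.383 d.
This lunation's first quarter (7.383 d) has passed, so add one period: 36.913 − 15.9 = 21.013 days.

21.0 days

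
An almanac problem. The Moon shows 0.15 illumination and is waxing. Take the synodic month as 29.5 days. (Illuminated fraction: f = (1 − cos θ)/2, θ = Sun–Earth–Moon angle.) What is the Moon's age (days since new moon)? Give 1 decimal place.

cos θ = 1 − 2f = 0.700, giving a principal value of 45.6°.
The Moon is waxing (0°–180°), so θ = 45.6° directly.
Age = 29.5 × 45.6°/360° ≈ 3.73 days.

3.7 days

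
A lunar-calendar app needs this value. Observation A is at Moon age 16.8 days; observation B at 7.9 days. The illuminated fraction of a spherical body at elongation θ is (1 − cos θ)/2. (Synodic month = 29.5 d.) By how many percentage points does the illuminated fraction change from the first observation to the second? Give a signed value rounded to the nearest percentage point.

First observation: θ = 360°·16.8/29.5 = 205.0°, so f = 0.953.
Second observation: θ = 96.4°, f = 0.556.
Δf = 0.556 − 0.953 = -0.397, i.e. -40 pp.

-40 percentage points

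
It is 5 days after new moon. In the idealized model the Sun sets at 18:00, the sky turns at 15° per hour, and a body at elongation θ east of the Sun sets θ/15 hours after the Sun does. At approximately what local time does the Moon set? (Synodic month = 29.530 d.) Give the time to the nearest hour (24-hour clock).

22:00

Phase angle: θ = 360°·(5 d)/(29.530 d) = 61.0°.
At 15° of sky rotation per hour, 61.0° corresponds to a 4.06 h lag.
18:00 + 4.06 h ≈ 22:04 → 22:00 to the nearest hour.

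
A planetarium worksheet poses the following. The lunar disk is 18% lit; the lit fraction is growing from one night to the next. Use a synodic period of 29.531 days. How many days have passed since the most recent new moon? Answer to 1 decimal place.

cos θ = 1 − 2f = 0.640, giving a principal value of 50.2°.
The Moon is waxing (0°–180°), so θ = 50.2° directly.
Age = 29.531 × 50.2°/360° ≈ 4.12 days.

4.1 days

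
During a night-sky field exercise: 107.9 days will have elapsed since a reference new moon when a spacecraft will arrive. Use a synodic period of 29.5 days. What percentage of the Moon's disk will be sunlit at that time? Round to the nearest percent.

107.9/29.5 = 3.658 lunations, so 3 complete cycles and 19.40 d into the next.
Elongation θ = 360° × 19.40/29.5 ≈ 236.7°.
With cos θ = (-0.548), the lit fraction is (1 − (-0.548))/2 ≈ 0.774, so 77%.

77%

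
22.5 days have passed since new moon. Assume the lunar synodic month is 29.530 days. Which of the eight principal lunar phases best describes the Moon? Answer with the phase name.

θ ≈ 360° × 22.5/29.530 = 274°, which falls in the last quarter sector.

last quarter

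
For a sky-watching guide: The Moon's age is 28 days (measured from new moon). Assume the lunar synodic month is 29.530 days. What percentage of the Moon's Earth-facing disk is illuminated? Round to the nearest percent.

The Moon has covered 28/29.530 of its cycle, so θ ≈ 360° × 28/29.530 = 341.3°.
cos 341.3° = 0.947, so f = (1 − 0.947)/2 = 0.026, so 3%.

3%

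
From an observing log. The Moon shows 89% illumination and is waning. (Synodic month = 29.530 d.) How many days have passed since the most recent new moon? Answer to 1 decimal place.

From f = (1 − cos θ)/2: cos θ = 1 − 2×0.89 = -0.780; arccos → 141.3°.
Since the Moon is past full (waning), take the reflex angle: θ = 360° − 141.3° = 218.7°.
That fraction of the synodic month is 218.7/360 × 29.530 d ≈ 17.94 d.

17.9 days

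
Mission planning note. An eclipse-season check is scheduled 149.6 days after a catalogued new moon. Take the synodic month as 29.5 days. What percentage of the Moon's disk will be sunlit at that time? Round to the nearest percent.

5%

Reduce mod P: 149.6 − 5×29.5 = 2.10 d into the current lunation.
Phase angle: θ = 360°·(2.10 d)/(29.5 d) = 25.6°.
cos 25.6° = 0.902, so f = (1 − 0.902)/2 = 0.049, so 5%.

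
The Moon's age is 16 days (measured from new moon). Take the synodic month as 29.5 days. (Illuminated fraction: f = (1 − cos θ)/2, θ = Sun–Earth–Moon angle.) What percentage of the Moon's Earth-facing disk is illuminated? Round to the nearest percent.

Elongation θ = 360° × 16/29.5 ≈ 195.3°.
With cos θ = (-0.965), the lit fraction is (1 − (-0.965))/2 ≈ 0.982, so 98%.

98%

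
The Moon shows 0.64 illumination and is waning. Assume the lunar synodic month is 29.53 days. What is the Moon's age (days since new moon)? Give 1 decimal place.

From f = (1 − cos θ)/2: cos θ = 1 − 2×0.64 = -0.280; arccos → 106.3°.
Since the Moon is past full (waning), take the reflex angle: θ = 360° − 106.3° = 253.7°.
At 360°/29.53 d per day, 253.7° corresponds to 20.81 days.

20.8 days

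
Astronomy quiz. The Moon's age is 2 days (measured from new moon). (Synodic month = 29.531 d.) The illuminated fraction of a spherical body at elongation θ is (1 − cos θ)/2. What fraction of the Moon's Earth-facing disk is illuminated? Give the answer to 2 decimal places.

0.04

Phase angle: θ = 360°·(2 d)/(29.531 d) = 24.4°.
Illuminated fraction = (1 − cos 24.4°)/2 = (1 − 0.911)/2 ≈ 0.045.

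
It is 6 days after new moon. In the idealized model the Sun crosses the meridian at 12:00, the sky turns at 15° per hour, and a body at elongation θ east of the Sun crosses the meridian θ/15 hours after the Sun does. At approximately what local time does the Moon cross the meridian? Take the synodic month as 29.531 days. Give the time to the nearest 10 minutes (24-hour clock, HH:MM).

16:50

Elongation θ = 360° × 6/29.531 ≈ 73.1°.
Delay after the Sun = 73.1° / (15°/h) ≈ 4.88 h.
12:00 + 4.876 h ≈ 16:53 → 16:50 to the nearest ten minutes.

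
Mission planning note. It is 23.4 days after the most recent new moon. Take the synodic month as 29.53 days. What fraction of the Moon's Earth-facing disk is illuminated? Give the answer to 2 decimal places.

Phase angle: θ = 360°·(23.4 d)/(29.53 d) = 285.3°.
With cos θ = 0.263, the lit fraction is (1 − 0.263)/2 ≈ 0.368.

0.37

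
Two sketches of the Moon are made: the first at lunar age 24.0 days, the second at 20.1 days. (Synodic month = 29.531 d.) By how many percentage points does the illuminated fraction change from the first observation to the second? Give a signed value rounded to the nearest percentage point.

θ₁ = 360° × 24.0/29.531 = 292.6°, f₁ = (1 − cos θ₁)/2 = 0.308.
θ₂ = 360° × 20.1/29.531 = 245.0°, f₂ = (1 − cos θ₂)/2 = 0.711.
Change = f₂ − f₁ = +0.403 → +40 percentage points.

+40 pp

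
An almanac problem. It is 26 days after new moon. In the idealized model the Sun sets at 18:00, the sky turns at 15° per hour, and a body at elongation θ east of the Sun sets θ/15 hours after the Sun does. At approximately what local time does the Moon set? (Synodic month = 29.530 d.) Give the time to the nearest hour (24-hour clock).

15:00

Elongation θ = 360° × 26/29.530 ≈ 317.0°.
At 15° of sky rotation per hour, 317.0° corresponds to a 21.13 h lag.
18:00 + 21.13 h ≈ 15:08 → 15:00 to the nearest hour.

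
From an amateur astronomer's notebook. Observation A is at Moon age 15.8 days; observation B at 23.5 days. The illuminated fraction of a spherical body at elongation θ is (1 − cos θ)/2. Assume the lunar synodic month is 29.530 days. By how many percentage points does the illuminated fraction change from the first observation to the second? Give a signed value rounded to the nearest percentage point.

θ₁ = 360° × 15.8/29.530 = 192.6°, f₁ = (1 − cos θ₁)/2 = 0.988.
θ₂ = 360° × 23.5/29.530 = 286.5°, f₂ = (1 − cos θ₂)/2 = 0.358.
Change = f₂ − f₁ = -0.630 → -63 percentage points.

-63 percentage points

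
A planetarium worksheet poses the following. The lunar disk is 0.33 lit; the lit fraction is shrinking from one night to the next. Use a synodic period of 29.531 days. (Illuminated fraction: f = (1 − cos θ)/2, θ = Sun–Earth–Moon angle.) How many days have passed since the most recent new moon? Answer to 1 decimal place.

23.8 days

cos θ = 1 − 2f = 0.340, giving a principal value of 70.1°.
A waning Moon lies in 180°–360°, so θ = 360° − 70.1° = 289.9°.
At 360°/29.531 d per day, 289.9° corresponds to 23.78 days.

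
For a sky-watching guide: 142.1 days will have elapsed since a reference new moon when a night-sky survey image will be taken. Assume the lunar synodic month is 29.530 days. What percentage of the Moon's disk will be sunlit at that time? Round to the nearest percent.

31%

142.1 d spans 4 complete synodic months (4 × 29.530 = 118.12 d) plus 23.98 d.
Phase angle: θ = 360°·(23.98 d)/(29.530 d) = 292.3°.
cos 292.3° = 0.380, so f = (1 − 0.380)/2 = 0.310, so 31%.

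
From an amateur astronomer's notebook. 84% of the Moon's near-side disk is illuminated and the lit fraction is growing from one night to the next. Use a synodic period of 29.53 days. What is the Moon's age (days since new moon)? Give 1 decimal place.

10.9 days

From f = (1 − cos θ)/2: cos θ = 1 − 2×0.84 = -0.680; arccos → 132.8°.
Waxing ⇒ before full, so θ = 132.8°.
That fraction of the synodic month is 132.8/360 × 29.53 d ≈ 10.90 d.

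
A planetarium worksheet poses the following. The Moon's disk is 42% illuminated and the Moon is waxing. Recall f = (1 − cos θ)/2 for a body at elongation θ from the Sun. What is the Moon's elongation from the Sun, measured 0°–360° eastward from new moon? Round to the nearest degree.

From f = (1 − cos θ)/2: cos θ = 1 − 2×0.42 = 0.160; arccos → 80.8°.
Waxing ⇒ before full, so θ = 80.8°.

81°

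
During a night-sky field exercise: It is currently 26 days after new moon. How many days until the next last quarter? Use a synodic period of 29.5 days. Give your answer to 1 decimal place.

25.6 days

Last quarter occurs at elongation 270°, i.e. at age 29.5 × 270/360 = 22.125 d.
Already past this cycle's last quarter; the next is at 22.125 + 29.5 = 51.625 d, so 51.625 − 26 = 25.625 days.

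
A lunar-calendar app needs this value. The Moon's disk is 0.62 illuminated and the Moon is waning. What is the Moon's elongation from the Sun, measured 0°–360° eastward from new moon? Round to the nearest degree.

256°

cos θ = 1 − 2f = -0.240, giving a principal value of 103.9°.
A waning Moon lies in 180°–360°, so θ = 360° − 103.9° = 256.1°.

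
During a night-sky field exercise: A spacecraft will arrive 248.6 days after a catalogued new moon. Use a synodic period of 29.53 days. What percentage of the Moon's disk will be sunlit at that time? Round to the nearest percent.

248.6 d spans 8 complete synodic months (8 × 29.53 = 236.24 d) plus 12.36 d.
Elongation θ = 360° × 12.36/29.53 ≈ 150.7°.
With cos θ = (-0.872), the lit fraction is (1 − (-0.872))/2 ≈ 0.936, so 94%.

94%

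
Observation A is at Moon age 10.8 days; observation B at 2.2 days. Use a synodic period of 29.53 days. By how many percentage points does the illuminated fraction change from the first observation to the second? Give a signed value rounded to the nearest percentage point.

First observation: θ = 360°·10.8/29.53 = 131.7°, so f = 0.832.
Second observation: θ = 26.8°, f = 0.054.
Δf = 0.054 − 0.832 = -0.779, i.e. -78 pp.

-78 pp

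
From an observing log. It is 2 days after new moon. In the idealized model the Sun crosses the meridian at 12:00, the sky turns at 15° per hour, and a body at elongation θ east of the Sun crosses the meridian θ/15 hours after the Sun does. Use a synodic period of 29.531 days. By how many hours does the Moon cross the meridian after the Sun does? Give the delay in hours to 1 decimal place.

1.6 h

Phase angle: θ = 360°·(2 d)/(29.531 d) = 24.4°.
The Moon trails the Sun by θ/15 = 24.4/15 ≈ 1.63 hours.
So the Moon crosses the meridian 1.63 h after the Sun.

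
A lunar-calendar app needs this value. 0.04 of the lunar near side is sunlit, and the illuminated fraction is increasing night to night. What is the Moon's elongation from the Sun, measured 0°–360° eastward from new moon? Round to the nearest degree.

23°

From f = (1 − cos θ)/2: cos θ = 1 − 2×0.04 = 0.920; arccos → 23.1°.
Waxing ⇒ before full, so θ = 23.1°.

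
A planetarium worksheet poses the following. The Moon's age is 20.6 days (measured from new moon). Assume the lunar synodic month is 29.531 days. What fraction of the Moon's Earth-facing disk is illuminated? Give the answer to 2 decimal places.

0.66

Phase angle: θ = 360°·(20.6 d)/(29.531 d) = 251.1°.
Illuminated fraction = (1 − cos 251.1°)/2 = (1 − (-0.323))/2 ≈ 0.662.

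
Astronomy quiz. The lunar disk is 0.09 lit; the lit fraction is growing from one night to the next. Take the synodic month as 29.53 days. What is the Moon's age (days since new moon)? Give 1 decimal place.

2.9 days

cos θ = 1 − 2f = 0.820, giving a principal value of 34.9°.
Before full moon the principal value applies: θ = 34.9°.
At 360°/29.53 d per day, 34.9° corresponds to 2.86 days.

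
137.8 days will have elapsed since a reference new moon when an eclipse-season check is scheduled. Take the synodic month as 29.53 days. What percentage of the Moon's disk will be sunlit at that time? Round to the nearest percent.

137.8 d spans 4 complete synodic months (4 × 29.53 = 118.12 d) plus 19.68 d.
Phase angle: θ = 360°·(19.68 d)/(29.53 d) = 239.9°.
Illuminated fraction = (1 − cos 239.9°)/2 = (1 − (-0.501))/2 ≈ 0.751, so 75%.

75%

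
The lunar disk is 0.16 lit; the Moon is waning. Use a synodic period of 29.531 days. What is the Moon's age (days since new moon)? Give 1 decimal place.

25.7 days

cos θ = 1 − 2f = 0.680, giving a principal value of 47.2°.
Waning ⇒ past full, so θ = 360° − 47.2° = 312.8°.
That fraction of the synodic month is 312.8/360 × 29.531 d ≈ 25.66 d.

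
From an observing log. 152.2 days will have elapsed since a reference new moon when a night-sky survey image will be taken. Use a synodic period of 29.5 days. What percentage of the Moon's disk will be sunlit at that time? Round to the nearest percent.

23%

152.2/29.5 = 5.159 lunations, so 5 complete cycles and 4.70 d into the next.
Elongation θ = 360° × 4.70/29.5 ≈ 57.4°.
cos 57.4° = 0.539, so f = (1 − 0.539)/2 = 0.230, so 23%.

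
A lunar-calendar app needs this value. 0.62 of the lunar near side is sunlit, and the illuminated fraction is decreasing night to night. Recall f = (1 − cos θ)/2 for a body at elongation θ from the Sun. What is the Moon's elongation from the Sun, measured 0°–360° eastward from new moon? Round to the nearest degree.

256°

Invert f = (1 − cos θ)/2 to get cos θ = 1 − 2(0.62) = -0.240, hence θ₀ = arccos -0.240 = 103.9°.
Waning ⇒ past full, so θ = 360° − 103.9° = 256.1°.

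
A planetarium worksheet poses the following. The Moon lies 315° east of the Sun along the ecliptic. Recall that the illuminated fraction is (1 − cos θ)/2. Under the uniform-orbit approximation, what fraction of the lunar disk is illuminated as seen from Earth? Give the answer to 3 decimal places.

0.146

Half-versine of 315°: (1 − 0.707)/2 = 0.146.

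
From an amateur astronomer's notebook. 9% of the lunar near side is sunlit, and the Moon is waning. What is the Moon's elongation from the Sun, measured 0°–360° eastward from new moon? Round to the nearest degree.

Invert f = (1 − cos θ)/2 to get cos θ = 1 − 2(0.09) = 0.820, hence θ₀ = arccos 0.820 = 34.9°.
Since the Moon is past full (waning), take the reflex angle: θ = 360° − 34.9° = 325.1°.

325°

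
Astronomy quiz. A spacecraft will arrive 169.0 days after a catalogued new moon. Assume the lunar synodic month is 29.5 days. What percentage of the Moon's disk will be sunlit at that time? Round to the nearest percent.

57%

Reduce mod P: 169.0 − 5×29.5 = 21.50 d into the current lunation.
Elongation θ = 360° × 21.50/29.5 ≈ 262.4°.
With cos θ = (-0.133), the lit fraction is (1 − (-0.133))/2 ≈ 0.566, so 57%.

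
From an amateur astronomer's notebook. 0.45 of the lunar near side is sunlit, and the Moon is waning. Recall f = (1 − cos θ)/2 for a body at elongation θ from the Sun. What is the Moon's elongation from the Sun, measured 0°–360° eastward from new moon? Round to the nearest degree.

cos θ = 1 − 2f = 0.100, giving a principal value of 84.3°.
Since the Moon is past full (waning), take the reflex angle: θ = 360° − 84.3° = 275.7°.

276°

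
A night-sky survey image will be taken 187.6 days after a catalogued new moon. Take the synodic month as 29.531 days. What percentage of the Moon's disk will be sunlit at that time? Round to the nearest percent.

80%

187.6 d spans 6 complete synodic months (6 × 29.531 = 177.19 d) plus 10.41 d.
The Moon has covered 10.41/29.531 of its cycle, so θ ≈ 360° × 10.41/29.531 = 127.0°.
cos 127.0° = (-0.601), so f = (1 − (-0.601))/2 = 0.801, so 80%.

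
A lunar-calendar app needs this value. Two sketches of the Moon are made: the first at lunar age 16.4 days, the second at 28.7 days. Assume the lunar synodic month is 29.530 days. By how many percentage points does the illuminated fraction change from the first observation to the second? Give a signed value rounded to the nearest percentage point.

First observation: θ = 360°·16.4/29.530 = 199.9°, so f = 0.970.
Second observation: θ = 349.9°, f = 0.008.
Δf = 0.008 − 0.970 = -0.962, i.e. -96 pp.

-96 pp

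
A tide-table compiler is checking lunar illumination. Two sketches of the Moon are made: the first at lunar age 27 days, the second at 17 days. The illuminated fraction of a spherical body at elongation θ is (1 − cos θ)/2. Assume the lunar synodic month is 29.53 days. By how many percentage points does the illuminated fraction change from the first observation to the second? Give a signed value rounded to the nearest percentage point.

First observation: θ = 360°·27/29.53 = 329.2°, so f = 0.071.
Second observation: θ = 207.2°, f = 0.945.
Δf = 0.945 − 0.071 = +0.874, i.e. +87 pp.

+87 pp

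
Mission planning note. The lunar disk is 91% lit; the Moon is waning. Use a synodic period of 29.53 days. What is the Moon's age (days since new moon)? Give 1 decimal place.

17.6 days

cos θ = 1 − 2f = -0.820, giving a principal value of 145.1°.
Since the Moon is past full (waning), take the reflex angle: θ = 360° − 145.1° = 214.9°.
Age = 29.53 × 214.9°/360° ≈ 17.63 days.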